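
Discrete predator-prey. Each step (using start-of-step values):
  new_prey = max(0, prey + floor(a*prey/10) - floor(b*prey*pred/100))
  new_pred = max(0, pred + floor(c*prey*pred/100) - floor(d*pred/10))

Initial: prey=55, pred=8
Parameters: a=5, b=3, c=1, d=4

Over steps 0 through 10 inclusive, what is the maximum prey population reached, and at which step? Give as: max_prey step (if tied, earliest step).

Step 1: prey: 55+27-13=69; pred: 8+4-3=9
Step 2: prey: 69+34-18=85; pred: 9+6-3=12
Step 3: prey: 85+42-30=97; pred: 12+10-4=18
Step 4: prey: 97+48-52=93; pred: 18+17-7=28
Step 5: prey: 93+46-78=61; pred: 28+26-11=43
Step 6: prey: 61+30-78=13; pred: 43+26-17=52
Step 7: prey: 13+6-20=0; pred: 52+6-20=38
Step 8: prey: 0+0-0=0; pred: 38+0-15=23
Step 9: prey: 0+0-0=0; pred: 23+0-9=14
Step 10: prey: 0+0-0=0; pred: 14+0-5=9
Max prey = 97 at step 3

Answer: 97 3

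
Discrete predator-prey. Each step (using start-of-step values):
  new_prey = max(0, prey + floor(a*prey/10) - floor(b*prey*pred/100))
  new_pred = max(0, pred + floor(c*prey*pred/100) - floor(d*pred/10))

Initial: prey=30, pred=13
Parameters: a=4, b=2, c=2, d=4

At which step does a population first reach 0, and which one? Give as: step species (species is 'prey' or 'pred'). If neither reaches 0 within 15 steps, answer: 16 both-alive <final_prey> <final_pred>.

Step 1: prey: 30+12-7=35; pred: 13+7-5=15
Step 2: prey: 35+14-10=39; pred: 15+10-6=19
Step 3: prey: 39+15-14=40; pred: 19+14-7=26
Step 4: prey: 40+16-20=36; pred: 26+20-10=36
Step 5: prey: 36+14-25=25; pred: 36+25-14=47
Step 6: prey: 25+10-23=12; pred: 47+23-18=52
Step 7: prey: 12+4-12=4; pred: 52+12-20=44
Step 8: prey: 4+1-3=2; pred: 44+3-17=30
Step 9: prey: 2+0-1=1; pred: 30+1-12=19
Step 10: prey: 1+0-0=1; pred: 19+0-7=12
Step 11: prey: 1+0-0=1; pred: 12+0-4=8
Step 12: prey: 1+0-0=1; pred: 8+0-3=5
Step 13: prey: 1+0-0=1; pred: 5+0-2=3
Step 14: prey: 1+0-0=1; pred: 3+0-1=2
Step 15: prey: 1+0-0=1; pred: 2+0-0=2
No extinction within 15 steps

Answer: 16 both-alive 1 2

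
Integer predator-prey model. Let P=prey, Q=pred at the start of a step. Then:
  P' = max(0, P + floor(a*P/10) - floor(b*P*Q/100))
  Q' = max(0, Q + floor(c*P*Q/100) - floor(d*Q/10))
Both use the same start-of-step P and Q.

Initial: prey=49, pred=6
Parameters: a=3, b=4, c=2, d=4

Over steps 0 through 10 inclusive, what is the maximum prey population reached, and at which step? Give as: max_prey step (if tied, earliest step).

Step 1: prey: 49+14-11=52; pred: 6+5-2=9
Step 2: prey: 52+15-18=49; pred: 9+9-3=15
Step 3: prey: 49+14-29=34; pred: 15+14-6=23
Step 4: prey: 34+10-31=13; pred: 23+15-9=29
Step 5: prey: 13+3-15=1; pred: 29+7-11=25
Step 6: prey: 1+0-1=0; pred: 25+0-10=15
Step 7: prey: 0+0-0=0; pred: 15+0-6=9
Step 8: prey: 0+0-0=0; pred: 9+0-3=6
Step 9: prey: 0+0-0=0; pred: 6+0-2=4
Step 10: prey: 0+0-0=0; pred: 4+0-1=3
Max prey = 52 at step 1

Answer: 52 1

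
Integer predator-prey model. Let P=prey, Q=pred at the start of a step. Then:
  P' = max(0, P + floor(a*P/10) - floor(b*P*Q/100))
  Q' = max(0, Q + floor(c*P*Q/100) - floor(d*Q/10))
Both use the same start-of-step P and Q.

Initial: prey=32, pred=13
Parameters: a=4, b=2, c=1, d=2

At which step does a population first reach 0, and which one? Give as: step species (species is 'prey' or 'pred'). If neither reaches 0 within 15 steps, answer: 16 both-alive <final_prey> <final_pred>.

Step 1: prey: 32+12-8=36; pred: 13+4-2=15
Step 2: prey: 36+14-10=40; pred: 15+5-3=17
Step 3: prey: 40+16-13=43; pred: 17+6-3=20
Step 4: prey: 43+17-17=43; pred: 20+8-4=24
Step 5: prey: 43+17-20=40; pred: 24+10-4=30
Step 6: prey: 40+16-24=32; pred: 30+12-6=36
Step 7: prey: 32+12-23=21; pred: 36+11-7=40
Step 8: prey: 21+8-16=13; pred: 40+8-8=40
Step 9: prey: 13+5-10=8; pred: 40+5-8=37
Step 10: prey: 8+3-5=6; pred: 37+2-7=32
Step 11: prey: 6+2-3=5; pred: 32+1-6=27
Step 12: prey: 5+2-2=5; pred: 27+1-5=23
Step 13: prey: 5+2-2=5; pred: 23+1-4=20
Step 14: prey: 5+2-2=5; pred: 20+1-4=17
Step 15: prey: 5+2-1=6; pred: 17+0-3=14
No extinction within 15 steps

Answer: 16 both-alive 6 14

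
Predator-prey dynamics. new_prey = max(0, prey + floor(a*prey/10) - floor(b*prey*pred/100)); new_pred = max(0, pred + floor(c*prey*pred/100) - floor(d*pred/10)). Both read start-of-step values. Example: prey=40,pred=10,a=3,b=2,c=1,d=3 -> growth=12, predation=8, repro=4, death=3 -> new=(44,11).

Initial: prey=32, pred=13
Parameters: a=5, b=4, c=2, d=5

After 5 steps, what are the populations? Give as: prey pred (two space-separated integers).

Step 1: prey: 32+16-16=32; pred: 13+8-6=15
Step 2: prey: 32+16-19=29; pred: 15+9-7=17
Step 3: prey: 29+14-19=24; pred: 17+9-8=18
Step 4: prey: 24+12-17=19; pred: 18+8-9=17
Step 5: prey: 19+9-12=16; pred: 17+6-8=15

Answer: 16 15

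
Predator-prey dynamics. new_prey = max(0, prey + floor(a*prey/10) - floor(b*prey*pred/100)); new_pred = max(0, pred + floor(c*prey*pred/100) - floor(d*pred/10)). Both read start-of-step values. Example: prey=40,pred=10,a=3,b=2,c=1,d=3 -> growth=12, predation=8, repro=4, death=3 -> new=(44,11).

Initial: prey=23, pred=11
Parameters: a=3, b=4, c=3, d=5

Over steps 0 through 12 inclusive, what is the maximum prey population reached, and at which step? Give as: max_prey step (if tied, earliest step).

Step 1: prey: 23+6-10=19; pred: 11+7-5=13
Step 2: prey: 19+5-9=15; pred: 13+7-6=14
Step 3: prey: 15+4-8=11; pred: 14+6-7=13
Step 4: prey: 11+3-5=9; pred: 13+4-6=11
Step 5: prey: 9+2-3=8; pred: 11+2-5=8
Step 6: prey: 8+2-2=8; pred: 8+1-4=5
Step 7: prey: 8+2-1=9; pred: 5+1-2=4
Step 8: prey: 9+2-1=10; pred: 4+1-2=3
Step 9: prey: 10+3-1=12; pred: 3+0-1=2
Step 10: prey: 12+3-0=15; pred: 2+0-1=1
Step 11: prey: 15+4-0=19; pred: 1+0-0=1
Step 12: prey: 19+5-0=24; pred: 1+0-0=1
Max prey = 24 at step 12

Answer: 24 12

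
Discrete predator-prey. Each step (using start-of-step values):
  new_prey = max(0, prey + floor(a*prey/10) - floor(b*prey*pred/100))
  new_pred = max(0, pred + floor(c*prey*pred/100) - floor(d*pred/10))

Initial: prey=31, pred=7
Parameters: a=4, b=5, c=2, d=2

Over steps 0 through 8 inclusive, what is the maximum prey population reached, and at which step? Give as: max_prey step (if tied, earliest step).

Answer: 33 1

Derivation:
Step 1: prey: 31+12-10=33; pred: 7+4-1=10
Step 2: prey: 33+13-16=30; pred: 10+6-2=14
Step 3: prey: 30+12-21=21; pred: 14+8-2=20
Step 4: prey: 21+8-21=8; pred: 20+8-4=24
Step 5: prey: 8+3-9=2; pred: 24+3-4=23
Step 6: prey: 2+0-2=0; pred: 23+0-4=19
Step 7: prey: 0+0-0=0; pred: 19+0-3=16
Step 8: prey: 0+0-0=0; pred: 16+0-3=13
Max prey = 33 at step 1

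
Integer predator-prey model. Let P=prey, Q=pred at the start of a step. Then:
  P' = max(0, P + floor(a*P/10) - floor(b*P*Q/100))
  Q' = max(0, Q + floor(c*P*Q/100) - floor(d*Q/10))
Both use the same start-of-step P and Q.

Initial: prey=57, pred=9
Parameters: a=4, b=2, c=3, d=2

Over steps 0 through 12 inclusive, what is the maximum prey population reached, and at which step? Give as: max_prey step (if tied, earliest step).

Step 1: prey: 57+22-10=69; pred: 9+15-1=23
Step 2: prey: 69+27-31=65; pred: 23+47-4=66
Step 3: prey: 65+26-85=6; pred: 66+128-13=181
Step 4: prey: 6+2-21=0; pred: 181+32-36=177
Step 5: prey: 0+0-0=0; pred: 177+0-35=142
Step 6: prey: 0+0-0=0; pred: 142+0-28=114
Step 7: prey: 0+0-0=0; pred: 114+0-22=92
Step 8: prey: 0+0-0=0; pred: 92+0-18=74
Step 9: prey: 0+0-0=0; pred: 74+0-14=60
Step 10: prey: 0+0-0=0; pred: 60+0-12=48
Step 11: prey: 0+0-0=0; pred: 48+0-9=39
Step 12: prey: 0+0-0=0; pred: 39+0-7=32
Max prey = 69 at step 1

Answer: 69 1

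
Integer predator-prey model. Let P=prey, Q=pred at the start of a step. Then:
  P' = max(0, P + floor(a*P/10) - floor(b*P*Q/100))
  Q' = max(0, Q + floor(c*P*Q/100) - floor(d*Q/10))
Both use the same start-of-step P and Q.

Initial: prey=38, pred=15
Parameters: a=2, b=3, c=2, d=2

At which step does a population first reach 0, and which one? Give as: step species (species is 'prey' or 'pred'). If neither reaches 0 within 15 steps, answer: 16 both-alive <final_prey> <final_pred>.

Answer: 16 both-alive 1 4

Derivation:
Step 1: prey: 38+7-17=28; pred: 15+11-3=23
Step 2: prey: 28+5-19=14; pred: 23+12-4=31
Step 3: prey: 14+2-13=3; pred: 31+8-6=33
Step 4: prey: 3+0-2=1; pred: 33+1-6=28
Step 5: prey: 1+0-0=1; pred: 28+0-5=23
Step 6: prey: 1+0-0=1; pred: 23+0-4=19
Step 7: prey: 1+0-0=1; pred: 19+0-3=16
Step 8: prey: 1+0-0=1; pred: 16+0-3=13
Step 9: prey: 1+0-0=1; pred: 13+0-2=11
Step 10: prey: 1+0-0=1; pred: 11+0-2=9
Step 11: prey: 1+0-0=1; pred: 9+0-1=8
Step 12: prey: 1+0-0=1; pred: 8+0-1=7
Step 13: prey: 1+0-0=1; pred: 7+0-1=6
Step 14: prey: 1+0-0=1; pred: 6+0-1=5
Step 15: prey: 1+0-0=1; pred: 5+0-1=4
No extinction within 15 steps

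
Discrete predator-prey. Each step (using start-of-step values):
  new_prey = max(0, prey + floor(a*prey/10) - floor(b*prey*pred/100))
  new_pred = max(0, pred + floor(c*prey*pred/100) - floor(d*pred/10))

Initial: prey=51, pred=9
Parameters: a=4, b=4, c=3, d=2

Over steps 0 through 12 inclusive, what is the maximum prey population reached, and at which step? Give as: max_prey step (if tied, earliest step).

Step 1: prey: 51+20-18=53; pred: 9+13-1=21
Step 2: prey: 53+21-44=30; pred: 21+33-4=50
Step 3: prey: 30+12-60=0; pred: 50+45-10=85
Step 4: prey: 0+0-0=0; pred: 85+0-17=68
Step 5: prey: 0+0-0=0; pred: 68+0-13=55
Step 6: prey: 0+0-0=0; pred: 55+0-11=44
Step 7: prey: 0+0-0=0; pred: 44+0-8=36
Step 8: prey: 0+0-0=0; pred: 36+0-7=29
Step 9: prey: 0+0-0=0; pred: 29+0-5=24
Step 10: prey: 0+0-0=0; pred: 24+0-4=20
Step 11: prey: 0+0-0=0; pred: 20+0-4=16
Step 12: prey: 0+0-0=0; pred: 16+0-3=13
Max prey = 53 at step 1

Answer: 53 1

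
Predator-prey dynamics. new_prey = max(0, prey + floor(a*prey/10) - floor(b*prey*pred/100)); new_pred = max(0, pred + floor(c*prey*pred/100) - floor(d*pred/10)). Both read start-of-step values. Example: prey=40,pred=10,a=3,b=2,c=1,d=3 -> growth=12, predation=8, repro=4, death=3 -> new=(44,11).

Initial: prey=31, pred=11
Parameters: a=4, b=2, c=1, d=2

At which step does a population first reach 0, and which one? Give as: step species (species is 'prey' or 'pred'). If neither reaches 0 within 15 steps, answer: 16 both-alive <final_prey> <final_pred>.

Step 1: prey: 31+12-6=37; pred: 11+3-2=12
Step 2: prey: 37+14-8=43; pred: 12+4-2=14
Step 3: prey: 43+17-12=48; pred: 14+6-2=18
Step 4: prey: 48+19-17=50; pred: 18+8-3=23
Step 5: prey: 50+20-23=47; pred: 23+11-4=30
Step 6: prey: 47+18-28=37; pred: 30+14-6=38
Step 7: prey: 37+14-28=23; pred: 38+14-7=45
Step 8: prey: 23+9-20=12; pred: 45+10-9=46
Step 9: prey: 12+4-11=5; pred: 46+5-9=42
Step 10: prey: 5+2-4=3; pred: 42+2-8=36
Step 11: prey: 3+1-2=2; pred: 36+1-7=30
Step 12: prey: 2+0-1=1; pred: 30+0-6=24
Step 13: prey: 1+0-0=1; pred: 24+0-4=20
Step 14: prey: 1+0-0=1; pred: 20+0-4=16
Step 15: prey: 1+0-0=1; pred: 16+0-3=13
No extinction within 15 steps

Answer: 16 both-alive 1 13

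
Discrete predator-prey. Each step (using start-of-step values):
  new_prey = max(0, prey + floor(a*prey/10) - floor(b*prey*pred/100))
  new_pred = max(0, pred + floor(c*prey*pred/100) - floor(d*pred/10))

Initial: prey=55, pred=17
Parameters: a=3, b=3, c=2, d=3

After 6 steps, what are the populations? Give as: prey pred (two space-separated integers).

Answer: 0 17

Derivation:
Step 1: prey: 55+16-28=43; pred: 17+18-5=30
Step 2: prey: 43+12-38=17; pred: 30+25-9=46
Step 3: prey: 17+5-23=0; pred: 46+15-13=48
Step 4: prey: 0+0-0=0; pred: 48+0-14=34
Step 5: prey: 0+0-0=0; pred: 34+0-10=24
Step 6: prey: 0+0-0=0; pred: 24+0-7=17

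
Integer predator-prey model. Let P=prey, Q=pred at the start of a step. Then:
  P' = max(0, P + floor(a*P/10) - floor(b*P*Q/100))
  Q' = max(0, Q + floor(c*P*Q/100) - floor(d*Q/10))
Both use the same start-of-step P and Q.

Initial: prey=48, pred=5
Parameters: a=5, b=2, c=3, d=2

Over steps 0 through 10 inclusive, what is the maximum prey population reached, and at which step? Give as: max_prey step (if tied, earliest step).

Answer: 88 2

Derivation:
Step 1: prey: 48+24-4=68; pred: 5+7-1=11
Step 2: prey: 68+34-14=88; pred: 11+22-2=31
Step 3: prey: 88+44-54=78; pred: 31+81-6=106
Step 4: prey: 78+39-165=0; pred: 106+248-21=333
Step 5: prey: 0+0-0=0; pred: 333+0-66=267
Step 6: prey: 0+0-0=0; pred: 267+0-53=214
Step 7: prey: 0+0-0=0; pred: 214+0-42=172
Step 8: prey: 0+0-0=0; pred: 172+0-34=138
Step 9: prey: 0+0-0=0; pred: 138+0-27=111
Step 10: prey: 0+0-0=0; pred: 111+0-22=89
Max prey = 88 at step 2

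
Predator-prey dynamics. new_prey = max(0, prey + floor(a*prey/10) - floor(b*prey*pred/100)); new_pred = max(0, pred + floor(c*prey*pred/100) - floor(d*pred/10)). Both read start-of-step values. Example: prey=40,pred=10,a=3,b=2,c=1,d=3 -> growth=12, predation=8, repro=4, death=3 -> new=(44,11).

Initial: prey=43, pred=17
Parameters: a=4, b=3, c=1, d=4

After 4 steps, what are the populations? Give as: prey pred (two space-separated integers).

Answer: 27 14

Derivation:
Step 1: prey: 43+17-21=39; pred: 17+7-6=18
Step 2: prey: 39+15-21=33; pred: 18+7-7=18
Step 3: prey: 33+13-17=29; pred: 18+5-7=16
Step 4: prey: 29+11-13=27; pred: 16+4-6=14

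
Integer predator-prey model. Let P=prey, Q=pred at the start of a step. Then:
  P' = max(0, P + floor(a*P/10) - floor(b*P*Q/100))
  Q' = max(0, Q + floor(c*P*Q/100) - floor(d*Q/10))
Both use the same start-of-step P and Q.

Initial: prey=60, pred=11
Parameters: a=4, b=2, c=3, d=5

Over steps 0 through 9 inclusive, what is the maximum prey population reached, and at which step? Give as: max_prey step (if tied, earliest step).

Answer: 71 1

Derivation:
Step 1: prey: 60+24-13=71; pred: 11+19-5=25
Step 2: prey: 71+28-35=64; pred: 25+53-12=66
Step 3: prey: 64+25-84=5; pred: 66+126-33=159
Step 4: prey: 5+2-15=0; pred: 159+23-79=103
Step 5: prey: 0+0-0=0; pred: 103+0-51=52
Step 6: prey: 0+0-0=0; pred: 52+0-26=26
Step 7: prey: 0+0-0=0; pred: 26+0-13=13
Step 8: prey: 0+0-0=0; pred: 13+0-6=7
Step 9: prey: 0+0-0=0; pred: 7+0-3=4
Max prey = 71 at step 1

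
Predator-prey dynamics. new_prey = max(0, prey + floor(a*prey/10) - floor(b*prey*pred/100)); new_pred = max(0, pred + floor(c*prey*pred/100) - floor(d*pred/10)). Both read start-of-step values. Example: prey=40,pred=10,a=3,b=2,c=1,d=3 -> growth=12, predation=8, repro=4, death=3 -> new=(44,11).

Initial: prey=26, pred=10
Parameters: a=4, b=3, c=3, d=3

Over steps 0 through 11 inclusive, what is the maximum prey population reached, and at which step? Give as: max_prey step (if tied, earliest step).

Step 1: prey: 26+10-7=29; pred: 10+7-3=14
Step 2: prey: 29+11-12=28; pred: 14+12-4=22
Step 3: prey: 28+11-18=21; pred: 22+18-6=34
Step 4: prey: 21+8-21=8; pred: 34+21-10=45
Step 5: prey: 8+3-10=1; pred: 45+10-13=42
Step 6: prey: 1+0-1=0; pred: 42+1-12=31
Step 7: prey: 0+0-0=0; pred: 31+0-9=22
Step 8: prey: 0+0-0=0; pred: 22+0-6=16
Step 9: prey: 0+0-0=0; pred: 16+0-4=12
Step 10: prey: 0+0-0=0; pred: 12+0-3=9
Step 11: prey: 0+0-0=0; pred: 9+0-2=7
Max prey = 29 at step 1

Answer: 29 1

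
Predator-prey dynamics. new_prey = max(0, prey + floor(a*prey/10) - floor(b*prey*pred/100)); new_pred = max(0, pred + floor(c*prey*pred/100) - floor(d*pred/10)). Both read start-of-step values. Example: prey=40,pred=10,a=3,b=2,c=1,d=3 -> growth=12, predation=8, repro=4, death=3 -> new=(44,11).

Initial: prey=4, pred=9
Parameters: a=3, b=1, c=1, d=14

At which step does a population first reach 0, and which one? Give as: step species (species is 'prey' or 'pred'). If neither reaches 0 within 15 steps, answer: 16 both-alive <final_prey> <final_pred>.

Step 1: prey: 4+1-0=5; pred: 9+0-12=0
First extinction: pred at step 1

Answer: 1 pred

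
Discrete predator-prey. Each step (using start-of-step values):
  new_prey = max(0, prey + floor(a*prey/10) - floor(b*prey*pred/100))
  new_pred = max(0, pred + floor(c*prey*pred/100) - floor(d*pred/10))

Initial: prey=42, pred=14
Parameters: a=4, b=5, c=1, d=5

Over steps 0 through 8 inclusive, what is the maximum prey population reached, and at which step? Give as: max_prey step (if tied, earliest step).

Step 1: prey: 42+16-29=29; pred: 14+5-7=12
Step 2: prey: 29+11-17=23; pred: 12+3-6=9
Step 3: prey: 23+9-10=22; pred: 9+2-4=7
Step 4: prey: 22+8-7=23; pred: 7+1-3=5
Step 5: prey: 23+9-5=27; pred: 5+1-2=4
Step 6: prey: 27+10-5=32; pred: 4+1-2=3
Step 7: prey: 32+12-4=40; pred: 3+0-1=2
Step 8: prey: 40+16-4=52; pred: 2+0-1=1
Max prey = 52 at step 8

Answer: 52 8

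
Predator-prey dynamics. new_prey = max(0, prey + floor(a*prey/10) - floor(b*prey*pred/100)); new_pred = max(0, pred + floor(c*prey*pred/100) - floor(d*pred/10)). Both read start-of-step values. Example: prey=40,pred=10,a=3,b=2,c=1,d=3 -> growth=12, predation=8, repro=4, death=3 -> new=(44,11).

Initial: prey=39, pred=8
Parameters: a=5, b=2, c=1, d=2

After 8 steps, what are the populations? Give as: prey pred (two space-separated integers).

Step 1: prey: 39+19-6=52; pred: 8+3-1=10
Step 2: prey: 52+26-10=68; pred: 10+5-2=13
Step 3: prey: 68+34-17=85; pred: 13+8-2=19
Step 4: prey: 85+42-32=95; pred: 19+16-3=32
Step 5: prey: 95+47-60=82; pred: 32+30-6=56
Step 6: prey: 82+41-91=32; pred: 56+45-11=90
Step 7: prey: 32+16-57=0; pred: 90+28-18=100
Step 8: prey: 0+0-0=0; pred: 100+0-20=80

Answer: 0 80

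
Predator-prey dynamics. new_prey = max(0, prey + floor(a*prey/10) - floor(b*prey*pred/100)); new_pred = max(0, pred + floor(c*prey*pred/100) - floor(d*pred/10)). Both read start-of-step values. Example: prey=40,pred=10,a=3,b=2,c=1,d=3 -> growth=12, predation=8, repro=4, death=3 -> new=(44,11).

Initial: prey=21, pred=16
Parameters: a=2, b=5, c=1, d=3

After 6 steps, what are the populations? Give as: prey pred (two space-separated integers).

Answer: 2 4

Derivation:
Step 1: prey: 21+4-16=9; pred: 16+3-4=15
Step 2: prey: 9+1-6=4; pred: 15+1-4=12
Step 3: prey: 4+0-2=2; pred: 12+0-3=9
Step 4: prey: 2+0-0=2; pred: 9+0-2=7
Step 5: prey: 2+0-0=2; pred: 7+0-2=5
Step 6: prey: 2+0-0=2; pred: 5+0-1=4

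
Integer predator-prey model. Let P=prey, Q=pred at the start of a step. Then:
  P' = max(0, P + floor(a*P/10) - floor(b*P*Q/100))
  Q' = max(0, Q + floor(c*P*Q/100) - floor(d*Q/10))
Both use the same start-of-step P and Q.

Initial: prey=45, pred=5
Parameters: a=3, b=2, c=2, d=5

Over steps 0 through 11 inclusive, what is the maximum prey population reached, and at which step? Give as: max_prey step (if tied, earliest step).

Step 1: prey: 45+13-4=54; pred: 5+4-2=7
Step 2: prey: 54+16-7=63; pred: 7+7-3=11
Step 3: prey: 63+18-13=68; pred: 11+13-5=19
Step 4: prey: 68+20-25=63; pred: 19+25-9=35
Step 5: prey: 63+18-44=37; pred: 35+44-17=62
Step 6: prey: 37+11-45=3; pred: 62+45-31=76
Step 7: prey: 3+0-4=0; pred: 76+4-38=42
Step 8: prey: 0+0-0=0; pred: 42+0-21=21
Step 9: prey: 0+0-0=0; pred: 21+0-10=11
Step 10: prey: 0+0-0=0; pred: 11+0-5=6
Step 11: prey: 0+0-0=0; pred: 6+0-3=3
Max prey = 68 at step 3

Answer: 68 3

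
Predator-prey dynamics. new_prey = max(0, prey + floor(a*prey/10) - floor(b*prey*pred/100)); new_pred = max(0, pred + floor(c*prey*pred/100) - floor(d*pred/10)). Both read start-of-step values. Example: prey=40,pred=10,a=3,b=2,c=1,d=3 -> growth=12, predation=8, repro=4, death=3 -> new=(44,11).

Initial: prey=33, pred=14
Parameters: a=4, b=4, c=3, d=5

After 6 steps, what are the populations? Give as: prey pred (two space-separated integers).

Answer: 1 5

Derivation:
Step 1: prey: 33+13-18=28; pred: 14+13-7=20
Step 2: prey: 28+11-22=17; pred: 20+16-10=26
Step 3: prey: 17+6-17=6; pred: 26+13-13=26
Step 4: prey: 6+2-6=2; pred: 26+4-13=17
Step 5: prey: 2+0-1=1; pred: 17+1-8=10
Step 6: prey: 1+0-0=1; pred: 10+0-5=5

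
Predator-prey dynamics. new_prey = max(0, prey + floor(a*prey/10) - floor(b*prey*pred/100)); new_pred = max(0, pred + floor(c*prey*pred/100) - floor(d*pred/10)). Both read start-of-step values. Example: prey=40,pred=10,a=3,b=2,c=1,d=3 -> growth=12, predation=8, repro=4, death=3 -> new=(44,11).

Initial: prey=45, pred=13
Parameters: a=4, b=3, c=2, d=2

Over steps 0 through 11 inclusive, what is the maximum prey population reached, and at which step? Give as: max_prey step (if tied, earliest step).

Answer: 46 1

Derivation:
Step 1: prey: 45+18-17=46; pred: 13+11-2=22
Step 2: prey: 46+18-30=34; pred: 22+20-4=38
Step 3: prey: 34+13-38=9; pred: 38+25-7=56
Step 4: prey: 9+3-15=0; pred: 56+10-11=55
Step 5: prey: 0+0-0=0; pred: 55+0-11=44
Step 6: prey: 0+0-0=0; pred: 44+0-8=36
Step 7: prey: 0+0-0=0; pred: 36+0-7=29
Step 8: prey: 0+0-0=0; pred: 29+0-5=24
Step 9: prey: 0+0-0=0; pred: 24+0-4=20
Step 10: prey: 0+0-0=0; pred: 20+0-4=16
Step 11: prey: 0+0-0=0; pred: 16+0-3=13
Max prey = 46 at step 1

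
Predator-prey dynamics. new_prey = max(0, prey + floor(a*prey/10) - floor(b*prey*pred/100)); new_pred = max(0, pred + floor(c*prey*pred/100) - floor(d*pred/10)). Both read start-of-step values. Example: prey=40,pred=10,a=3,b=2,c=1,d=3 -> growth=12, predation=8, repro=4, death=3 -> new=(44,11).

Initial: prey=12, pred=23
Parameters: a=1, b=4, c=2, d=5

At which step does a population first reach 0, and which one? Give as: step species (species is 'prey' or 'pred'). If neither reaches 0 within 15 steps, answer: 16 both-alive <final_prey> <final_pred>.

Answer: 16 both-alive 1 1

Derivation:
Step 1: prey: 12+1-11=2; pred: 23+5-11=17
Step 2: prey: 2+0-1=1; pred: 17+0-8=9
Step 3: prey: 1+0-0=1; pred: 9+0-4=5
Step 4: prey: 1+0-0=1; pred: 5+0-2=3
Step 5: prey: 1+0-0=1; pred: 3+0-1=2
Step 6: prey: 1+0-0=1; pred: 2+0-1=1
Step 7: prey: 1+0-0=1; pred: 1+0-0=1
Steps 8-15: state stable at prey=1, pred=1 (no change)
No extinction within 15 steps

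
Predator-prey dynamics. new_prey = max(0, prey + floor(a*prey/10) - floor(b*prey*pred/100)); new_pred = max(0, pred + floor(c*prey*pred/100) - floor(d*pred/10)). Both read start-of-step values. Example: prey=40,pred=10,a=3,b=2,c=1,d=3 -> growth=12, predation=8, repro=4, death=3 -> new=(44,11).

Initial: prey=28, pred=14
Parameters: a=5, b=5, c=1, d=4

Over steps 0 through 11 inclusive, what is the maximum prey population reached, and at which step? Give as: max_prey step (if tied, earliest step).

Answer: 114 11

Derivation:
Step 1: prey: 28+14-19=23; pred: 14+3-5=12
Step 2: prey: 23+11-13=21; pred: 12+2-4=10
Step 3: prey: 21+10-10=21; pred: 10+2-4=8
Step 4: prey: 21+10-8=23; pred: 8+1-3=6
Step 5: prey: 23+11-6=28; pred: 6+1-2=5
Step 6: prey: 28+14-7=35; pred: 5+1-2=4
Step 7: prey: 35+17-7=45; pred: 4+1-1=4
Step 8: prey: 45+22-9=58; pred: 4+1-1=4
Step 9: prey: 58+29-11=76; pred: 4+2-1=5
Step 10: prey: 76+38-19=95; pred: 5+3-2=6
Step 11: prey: 95+47-28=114; pred: 6+5-2=9
Max prey = 114 at step 11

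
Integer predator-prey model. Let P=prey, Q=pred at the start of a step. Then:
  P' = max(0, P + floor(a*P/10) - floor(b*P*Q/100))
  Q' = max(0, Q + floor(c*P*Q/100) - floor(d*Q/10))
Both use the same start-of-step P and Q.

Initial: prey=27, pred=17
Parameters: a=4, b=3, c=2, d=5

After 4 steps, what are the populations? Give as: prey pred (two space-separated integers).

Answer: 17 14

Derivation:
Step 1: prey: 27+10-13=24; pred: 17+9-8=18
Step 2: prey: 24+9-12=21; pred: 18+8-9=17
Step 3: prey: 21+8-10=19; pred: 17+7-8=16
Step 4: prey: 19+7-9=17; pred: 16+6-8=14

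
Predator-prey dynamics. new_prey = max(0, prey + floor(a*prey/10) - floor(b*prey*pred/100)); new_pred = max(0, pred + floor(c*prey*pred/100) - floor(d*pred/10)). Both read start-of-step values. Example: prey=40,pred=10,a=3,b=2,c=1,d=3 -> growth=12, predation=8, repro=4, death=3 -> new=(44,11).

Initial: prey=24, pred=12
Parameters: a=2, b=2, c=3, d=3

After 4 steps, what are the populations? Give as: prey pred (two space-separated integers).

Answer: 9 34

Derivation:
Step 1: prey: 24+4-5=23; pred: 12+8-3=17
Step 2: prey: 23+4-7=20; pred: 17+11-5=23
Step 3: prey: 20+4-9=15; pred: 23+13-6=30
Step 4: prey: 15+3-9=9; pred: 30+13-9=34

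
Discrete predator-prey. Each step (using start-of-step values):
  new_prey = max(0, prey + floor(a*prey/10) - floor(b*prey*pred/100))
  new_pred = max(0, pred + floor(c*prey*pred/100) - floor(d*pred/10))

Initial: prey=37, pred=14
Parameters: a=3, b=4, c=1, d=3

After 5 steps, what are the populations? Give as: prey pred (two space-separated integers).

Step 1: prey: 37+11-20=28; pred: 14+5-4=15
Step 2: prey: 28+8-16=20; pred: 15+4-4=15
Step 3: prey: 20+6-12=14; pred: 15+3-4=14
Step 4: prey: 14+4-7=11; pred: 14+1-4=11
Step 5: prey: 11+3-4=10; pred: 11+1-3=9

Answer: 10 9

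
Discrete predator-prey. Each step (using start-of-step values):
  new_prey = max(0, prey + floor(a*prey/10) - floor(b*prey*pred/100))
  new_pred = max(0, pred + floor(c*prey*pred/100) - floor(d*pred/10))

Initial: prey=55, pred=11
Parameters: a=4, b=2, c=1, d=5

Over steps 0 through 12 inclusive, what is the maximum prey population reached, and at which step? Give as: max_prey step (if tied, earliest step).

Step 1: prey: 55+22-12=65; pred: 11+6-5=12
Step 2: prey: 65+26-15=76; pred: 12+7-6=13
Step 3: prey: 76+30-19=87; pred: 13+9-6=16
Step 4: prey: 87+34-27=94; pred: 16+13-8=21
Step 5: prey: 94+37-39=92; pred: 21+19-10=30
Step 6: prey: 92+36-55=73; pred: 30+27-15=42
Step 7: prey: 73+29-61=41; pred: 42+30-21=51
Step 8: prey: 41+16-41=16; pred: 51+20-25=46
Step 9: prey: 16+6-14=8; pred: 46+7-23=30
Step 10: prey: 8+3-4=7; pred: 30+2-15=17
Step 11: prey: 7+2-2=7; pred: 17+1-8=10
Step 12: prey: 7+2-1=8; pred: 10+0-5=5
Max prey = 94 at step 4

Answer: 94 4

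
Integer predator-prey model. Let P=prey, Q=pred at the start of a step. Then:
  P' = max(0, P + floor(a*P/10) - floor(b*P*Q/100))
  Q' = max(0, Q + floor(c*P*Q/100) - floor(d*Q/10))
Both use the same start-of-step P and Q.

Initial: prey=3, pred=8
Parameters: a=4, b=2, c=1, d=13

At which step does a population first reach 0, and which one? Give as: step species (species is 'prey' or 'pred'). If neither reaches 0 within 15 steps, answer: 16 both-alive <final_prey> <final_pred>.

Step 1: prey: 3+1-0=4; pred: 8+0-10=0
First extinction: pred at step 1

Answer: 1 pred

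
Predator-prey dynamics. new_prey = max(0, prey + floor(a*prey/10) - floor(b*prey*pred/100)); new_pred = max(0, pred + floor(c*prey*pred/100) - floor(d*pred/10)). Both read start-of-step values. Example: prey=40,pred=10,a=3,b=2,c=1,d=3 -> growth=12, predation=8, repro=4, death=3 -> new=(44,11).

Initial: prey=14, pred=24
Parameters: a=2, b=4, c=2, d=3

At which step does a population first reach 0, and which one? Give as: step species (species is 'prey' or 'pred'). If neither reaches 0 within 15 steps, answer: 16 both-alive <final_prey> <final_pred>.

Step 1: prey: 14+2-13=3; pred: 24+6-7=23
Step 2: prey: 3+0-2=1; pred: 23+1-6=18
Step 3: prey: 1+0-0=1; pred: 18+0-5=13
Step 4: prey: 1+0-0=1; pred: 13+0-3=10
Step 5: prey: 1+0-0=1; pred: 10+0-3=7
Step 6: prey: 1+0-0=1; pred: 7+0-2=5
Step 7: prey: 1+0-0=1; pred: 5+0-1=4
Step 8: prey: 1+0-0=1; pred: 4+0-1=3
Step 9: prey: 1+0-0=1; pred: 3+0-0=3
Steps 10-15: state stable at prey=1, pred=3 (no change)
No extinction within 15 steps

Answer: 16 both-alive 1 3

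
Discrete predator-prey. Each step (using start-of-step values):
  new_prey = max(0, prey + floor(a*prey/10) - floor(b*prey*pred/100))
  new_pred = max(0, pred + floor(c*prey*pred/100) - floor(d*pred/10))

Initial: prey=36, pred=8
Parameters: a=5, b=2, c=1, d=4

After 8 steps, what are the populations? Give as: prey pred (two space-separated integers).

Answer: 0 127

Derivation:
Step 1: prey: 36+18-5=49; pred: 8+2-3=7
Step 2: prey: 49+24-6=67; pred: 7+3-2=8
Step 3: prey: 67+33-10=90; pred: 8+5-3=10
Step 4: prey: 90+45-18=117; pred: 10+9-4=15
Step 5: prey: 117+58-35=140; pred: 15+17-6=26
Step 6: prey: 140+70-72=138; pred: 26+36-10=52
Step 7: prey: 138+69-143=64; pred: 52+71-20=103
Step 8: prey: 64+32-131=0; pred: 103+65-41=127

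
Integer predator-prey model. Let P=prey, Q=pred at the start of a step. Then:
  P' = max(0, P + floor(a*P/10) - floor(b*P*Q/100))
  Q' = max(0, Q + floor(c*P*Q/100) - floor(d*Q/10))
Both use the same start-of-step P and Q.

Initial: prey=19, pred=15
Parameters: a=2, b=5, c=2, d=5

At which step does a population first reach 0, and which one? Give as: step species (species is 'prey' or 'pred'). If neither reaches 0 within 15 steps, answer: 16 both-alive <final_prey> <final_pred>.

Answer: 16 both-alive 3 1

Derivation:
Step 1: prey: 19+3-14=8; pred: 15+5-7=13
Step 2: prey: 8+1-5=4; pred: 13+2-6=9
Step 3: prey: 4+0-1=3; pred: 9+0-4=5
Step 4: prey: 3+0-0=3; pred: 5+0-2=3
Step 5: prey: 3+0-0=3; pred: 3+0-1=2
Step 6: prey: 3+0-0=3; pred: 2+0-1=1
Step 7: prey: 3+0-0=3; pred: 1+0-0=1
Steps 8-15: state stable at prey=3, pred=1 (no change)
No extinction within 15 steps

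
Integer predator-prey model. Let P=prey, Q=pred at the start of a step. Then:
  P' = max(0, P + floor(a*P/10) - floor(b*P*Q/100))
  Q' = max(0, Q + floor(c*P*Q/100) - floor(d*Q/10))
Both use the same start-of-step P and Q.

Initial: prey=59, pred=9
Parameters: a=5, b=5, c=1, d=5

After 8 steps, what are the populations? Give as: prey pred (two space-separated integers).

Answer: 35 8

Derivation:
Step 1: prey: 59+29-26=62; pred: 9+5-4=10
Step 2: prey: 62+31-31=62; pred: 10+6-5=11
Step 3: prey: 62+31-34=59; pred: 11+6-5=12
Step 4: prey: 59+29-35=53; pred: 12+7-6=13
Step 5: prey: 53+26-34=45; pred: 13+6-6=13
Step 6: prey: 45+22-29=38; pred: 13+5-6=12
Step 7: prey: 38+19-22=35; pred: 12+4-6=10
Step 8: prey: 35+17-17=35; pred: 10+3-5=8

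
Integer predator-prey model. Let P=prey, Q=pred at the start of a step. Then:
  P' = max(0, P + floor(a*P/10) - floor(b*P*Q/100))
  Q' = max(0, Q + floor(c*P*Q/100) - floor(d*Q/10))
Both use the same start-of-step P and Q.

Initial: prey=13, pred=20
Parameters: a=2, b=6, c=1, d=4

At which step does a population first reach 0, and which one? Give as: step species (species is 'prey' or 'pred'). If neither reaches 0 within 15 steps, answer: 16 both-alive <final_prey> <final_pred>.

Answer: 1 prey

Derivation:
Step 1: prey: 13+2-15=0; pred: 20+2-8=14
First extinction: prey at step 1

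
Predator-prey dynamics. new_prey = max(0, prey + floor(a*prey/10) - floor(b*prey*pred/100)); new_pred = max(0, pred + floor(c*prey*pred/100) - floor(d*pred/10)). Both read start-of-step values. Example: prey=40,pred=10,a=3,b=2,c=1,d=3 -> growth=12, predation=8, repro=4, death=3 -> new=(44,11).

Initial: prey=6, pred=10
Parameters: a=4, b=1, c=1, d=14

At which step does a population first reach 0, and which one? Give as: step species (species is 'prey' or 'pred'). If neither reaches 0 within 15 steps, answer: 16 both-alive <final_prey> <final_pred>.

Step 1: prey: 6+2-0=8; pred: 10+0-14=0
First extinction: pred at step 1

Answer: 1 pred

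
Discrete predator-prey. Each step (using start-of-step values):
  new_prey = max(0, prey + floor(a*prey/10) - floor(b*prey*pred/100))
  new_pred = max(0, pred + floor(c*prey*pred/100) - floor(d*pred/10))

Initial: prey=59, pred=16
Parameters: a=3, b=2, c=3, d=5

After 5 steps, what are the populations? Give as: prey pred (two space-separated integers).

Answer: 0 31

Derivation:
Step 1: prey: 59+17-18=58; pred: 16+28-8=36
Step 2: prey: 58+17-41=34; pred: 36+62-18=80
Step 3: prey: 34+10-54=0; pred: 80+81-40=121
Step 4: prey: 0+0-0=0; pred: 121+0-60=61
Step 5: prey: 0+0-0=0; pred: 61+0-30=31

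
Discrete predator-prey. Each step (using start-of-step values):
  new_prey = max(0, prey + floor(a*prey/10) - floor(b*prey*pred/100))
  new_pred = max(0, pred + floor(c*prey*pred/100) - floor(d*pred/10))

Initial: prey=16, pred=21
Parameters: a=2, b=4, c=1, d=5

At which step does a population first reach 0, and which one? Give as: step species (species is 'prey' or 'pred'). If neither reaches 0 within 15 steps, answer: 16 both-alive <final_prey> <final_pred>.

Step 1: prey: 16+3-13=6; pred: 21+3-10=14
Step 2: prey: 6+1-3=4; pred: 14+0-7=7
Step 3: prey: 4+0-1=3; pred: 7+0-3=4
Step 4: prey: 3+0-0=3; pred: 4+0-2=2
Step 5: prey: 3+0-0=3; pred: 2+0-1=1
Step 6: prey: 3+0-0=3; pred: 1+0-0=1
Steps 7-15: state stable at prey=3, pred=1 (no change)
No extinction within 15 steps

Answer: 16 both-alive 3 1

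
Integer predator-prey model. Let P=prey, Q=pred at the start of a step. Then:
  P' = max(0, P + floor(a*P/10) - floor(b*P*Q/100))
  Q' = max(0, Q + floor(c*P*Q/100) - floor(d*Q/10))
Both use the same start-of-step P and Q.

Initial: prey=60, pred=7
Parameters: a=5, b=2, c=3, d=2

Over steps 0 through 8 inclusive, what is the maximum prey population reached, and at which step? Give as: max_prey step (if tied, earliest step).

Step 1: prey: 60+30-8=82; pred: 7+12-1=18
Step 2: prey: 82+41-29=94; pred: 18+44-3=59
Step 3: prey: 94+47-110=31; pred: 59+166-11=214
Step 4: prey: 31+15-132=0; pred: 214+199-42=371
Step 5: prey: 0+0-0=0; pred: 371+0-74=297
Step 6: prey: 0+0-0=0; pred: 297+0-59=238
Step 7: prey: 0+0-0=0; pred: 238+0-47=191
Step 8: prey: 0+0-0=0; pred: 191+0-38=153
Max prey = 94 at step 2

Answer: 94 2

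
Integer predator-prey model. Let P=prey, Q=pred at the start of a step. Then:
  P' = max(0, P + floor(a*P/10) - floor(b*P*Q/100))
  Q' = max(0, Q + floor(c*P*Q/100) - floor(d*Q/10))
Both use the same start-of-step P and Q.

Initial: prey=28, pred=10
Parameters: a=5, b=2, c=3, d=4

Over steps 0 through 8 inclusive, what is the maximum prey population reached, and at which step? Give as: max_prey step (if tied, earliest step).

Step 1: prey: 28+14-5=37; pred: 10+8-4=14
Step 2: prey: 37+18-10=45; pred: 14+15-5=24
Step 3: prey: 45+22-21=46; pred: 24+32-9=47
Step 4: prey: 46+23-43=26; pred: 47+64-18=93
Step 5: prey: 26+13-48=0; pred: 93+72-37=128
Step 6: prey: 0+0-0=0; pred: 128+0-51=77
Step 7: prey: 0+0-0=0; pred: 77+0-30=47
Step 8: prey: 0+0-0=0; pred: 47+0-18=29
Max prey = 46 at step 3

Answer: 46 3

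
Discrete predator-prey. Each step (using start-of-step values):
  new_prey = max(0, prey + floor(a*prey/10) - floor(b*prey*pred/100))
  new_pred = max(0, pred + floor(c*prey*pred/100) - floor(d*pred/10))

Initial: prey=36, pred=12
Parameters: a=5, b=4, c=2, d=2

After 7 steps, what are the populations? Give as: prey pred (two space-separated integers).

Step 1: prey: 36+18-17=37; pred: 12+8-2=18
Step 2: prey: 37+18-26=29; pred: 18+13-3=28
Step 3: prey: 29+14-32=11; pred: 28+16-5=39
Step 4: prey: 11+5-17=0; pred: 39+8-7=40
Step 5: prey: 0+0-0=0; pred: 40+0-8=32
Step 6: prey: 0+0-0=0; pred: 32+0-6=26
Step 7: prey: 0+0-0=0; pred: 26+0-5=21

Answer: 0 21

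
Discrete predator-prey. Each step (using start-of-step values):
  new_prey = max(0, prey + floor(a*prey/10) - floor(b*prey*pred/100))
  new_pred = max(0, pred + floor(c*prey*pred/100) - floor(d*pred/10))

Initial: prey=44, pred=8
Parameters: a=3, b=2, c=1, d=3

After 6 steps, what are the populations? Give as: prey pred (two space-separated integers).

Step 1: prey: 44+13-7=50; pred: 8+3-2=9
Step 2: prey: 50+15-9=56; pred: 9+4-2=11
Step 3: prey: 56+16-12=60; pred: 11+6-3=14
Step 4: prey: 60+18-16=62; pred: 14+8-4=18
Step 5: prey: 62+18-22=58; pred: 18+11-5=24
Step 6: prey: 58+17-27=48; pred: 24+13-7=30

Answer: 48 30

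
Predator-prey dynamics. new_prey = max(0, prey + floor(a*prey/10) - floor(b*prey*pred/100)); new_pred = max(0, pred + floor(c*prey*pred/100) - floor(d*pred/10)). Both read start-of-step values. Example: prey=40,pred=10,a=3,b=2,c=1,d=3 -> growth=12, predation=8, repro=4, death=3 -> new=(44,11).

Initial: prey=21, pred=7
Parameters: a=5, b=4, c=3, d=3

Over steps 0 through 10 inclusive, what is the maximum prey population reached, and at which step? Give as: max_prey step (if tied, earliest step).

Answer: 30 2

Derivation:
Step 1: prey: 21+10-5=26; pred: 7+4-2=9
Step 2: prey: 26+13-9=30; pred: 9+7-2=14
Step 3: prey: 30+15-16=29; pred: 14+12-4=22
Step 4: prey: 29+14-25=18; pred: 22+19-6=35
Step 5: prey: 18+9-25=2; pred: 35+18-10=43
Step 6: prey: 2+1-3=0; pred: 43+2-12=33
Step 7: prey: 0+0-0=0; pred: 33+0-9=24
Step 8: prey: 0+0-0=0; pred: 24+0-7=17
Step 9: prey: 0+0-0=0; pred: 17+0-5=12
Step 10: prey: 0+0-0=0; pred: 12+0-3=9
Max prey = 30 at step 2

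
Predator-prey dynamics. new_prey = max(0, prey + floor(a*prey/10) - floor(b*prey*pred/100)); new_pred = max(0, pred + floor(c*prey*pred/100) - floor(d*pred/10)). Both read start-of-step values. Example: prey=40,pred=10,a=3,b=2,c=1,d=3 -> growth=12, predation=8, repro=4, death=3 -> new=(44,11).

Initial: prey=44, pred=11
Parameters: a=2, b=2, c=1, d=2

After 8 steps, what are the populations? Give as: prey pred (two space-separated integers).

Answer: 8 22

Derivation:
Step 1: prey: 44+8-9=43; pred: 11+4-2=13
Step 2: prey: 43+8-11=40; pred: 13+5-2=16
Step 3: prey: 40+8-12=36; pred: 16+6-3=19
Step 4: prey: 36+7-13=30; pred: 19+6-3=22
Step 5: prey: 30+6-13=23; pred: 22+6-4=24
Step 6: prey: 23+4-11=16; pred: 24+5-4=25
Step 7: prey: 16+3-8=11; pred: 25+4-5=24
Step 8: prey: 11+2-5=8; pred: 24+2-4=22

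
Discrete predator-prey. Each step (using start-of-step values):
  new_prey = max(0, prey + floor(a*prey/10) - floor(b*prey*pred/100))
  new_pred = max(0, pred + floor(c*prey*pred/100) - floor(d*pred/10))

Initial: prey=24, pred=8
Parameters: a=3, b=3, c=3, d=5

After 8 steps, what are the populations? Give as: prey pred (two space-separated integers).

Step 1: prey: 24+7-5=26; pred: 8+5-4=9
Step 2: prey: 26+7-7=26; pred: 9+7-4=12
Step 3: prey: 26+7-9=24; pred: 12+9-6=15
Step 4: prey: 24+7-10=21; pred: 15+10-7=18
Step 5: prey: 21+6-11=16; pred: 18+11-9=20
Step 6: prey: 16+4-9=11; pred: 20+9-10=19
Step 7: prey: 11+3-6=8; pred: 19+6-9=16
Step 8: prey: 8+2-3=7; pred: 16+3-8=11

Answer: 7 11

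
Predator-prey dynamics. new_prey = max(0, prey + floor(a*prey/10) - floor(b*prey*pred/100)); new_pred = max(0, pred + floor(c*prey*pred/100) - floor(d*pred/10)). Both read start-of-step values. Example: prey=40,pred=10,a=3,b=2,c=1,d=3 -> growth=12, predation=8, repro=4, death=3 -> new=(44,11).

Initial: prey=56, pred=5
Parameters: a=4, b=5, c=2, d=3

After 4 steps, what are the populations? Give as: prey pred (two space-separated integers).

Step 1: prey: 56+22-14=64; pred: 5+5-1=9
Step 2: prey: 64+25-28=61; pred: 9+11-2=18
Step 3: prey: 61+24-54=31; pred: 18+21-5=34
Step 4: prey: 31+12-52=0; pred: 34+21-10=45

Answer: 0 45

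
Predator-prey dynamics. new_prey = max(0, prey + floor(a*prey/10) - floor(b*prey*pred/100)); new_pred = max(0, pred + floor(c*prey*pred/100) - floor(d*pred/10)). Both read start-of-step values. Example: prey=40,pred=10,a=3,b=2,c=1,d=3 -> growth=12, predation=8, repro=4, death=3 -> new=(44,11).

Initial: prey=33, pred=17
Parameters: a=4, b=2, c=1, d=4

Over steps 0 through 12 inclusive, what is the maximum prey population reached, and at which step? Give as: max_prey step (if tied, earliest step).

Answer: 62 8

Derivation:
Step 1: prey: 33+13-11=35; pred: 17+5-6=16
Step 2: prey: 35+14-11=38; pred: 16+5-6=15
Step 3: prey: 38+15-11=42; pred: 15+5-6=14
Step 4: prey: 42+16-11=47; pred: 14+5-5=14
Step 5: prey: 47+18-13=52; pred: 14+6-5=15
Step 6: prey: 52+20-15=57; pred: 15+7-6=16
Step 7: prey: 57+22-18=61; pred: 16+9-6=19
Step 8: prey: 61+24-23=62; pred: 19+11-7=23
Step 9: prey: 62+24-28=58; pred: 23+14-9=28
Step 10: prey: 58+23-32=49; pred: 28+16-11=33
Step 11: prey: 49+19-32=36; pred: 33+16-13=36
Step 12: prey: 36+14-25=25; pred: 36+12-14=34
Max prey = 62 at step 8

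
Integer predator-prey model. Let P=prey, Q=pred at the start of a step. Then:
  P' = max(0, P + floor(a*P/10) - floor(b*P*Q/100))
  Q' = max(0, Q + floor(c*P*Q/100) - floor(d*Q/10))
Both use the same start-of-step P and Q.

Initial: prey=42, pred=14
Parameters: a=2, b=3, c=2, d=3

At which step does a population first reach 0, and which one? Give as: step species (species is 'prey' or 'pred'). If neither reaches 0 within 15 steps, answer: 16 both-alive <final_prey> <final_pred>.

Answer: 16 both-alive 1 3

Derivation:
Step 1: prey: 42+8-17=33; pred: 14+11-4=21
Step 2: prey: 33+6-20=19; pred: 21+13-6=28
Step 3: prey: 19+3-15=7; pred: 28+10-8=30
Step 4: prey: 7+1-6=2; pred: 30+4-9=25
Step 5: prey: 2+0-1=1; pred: 25+1-7=19
Step 6: prey: 1+0-0=1; pred: 19+0-5=14
Step 7: prey: 1+0-0=1; pred: 14+0-4=10
Step 8: prey: 1+0-0=1; pred: 10+0-3=7
Step 9: prey: 1+0-0=1; pred: 7+0-2=5
Step 10: prey: 1+0-0=1; pred: 5+0-1=4
Step 11: prey: 1+0-0=1; pred: 4+0-1=3
Step 12: prey: 1+0-0=1; pred: 3+0-0=3
Steps 13-15: state stable at prey=1, pred=3 (no change)
No extinction within 15 steps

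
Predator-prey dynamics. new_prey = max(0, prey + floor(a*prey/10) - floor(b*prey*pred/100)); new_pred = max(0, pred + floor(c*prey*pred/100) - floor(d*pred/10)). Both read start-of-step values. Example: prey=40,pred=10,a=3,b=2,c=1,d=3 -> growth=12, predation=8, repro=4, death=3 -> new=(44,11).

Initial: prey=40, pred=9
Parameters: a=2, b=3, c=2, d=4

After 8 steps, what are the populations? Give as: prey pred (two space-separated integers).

Answer: 3 6

Derivation:
Step 1: prey: 40+8-10=38; pred: 9+7-3=13
Step 2: prey: 38+7-14=31; pred: 13+9-5=17
Step 3: prey: 31+6-15=22; pred: 17+10-6=21
Step 4: prey: 22+4-13=13; pred: 21+9-8=22
Step 5: prey: 13+2-8=7; pred: 22+5-8=19
Step 6: prey: 7+1-3=5; pred: 19+2-7=14
Step 7: prey: 5+1-2=4; pred: 14+1-5=10
Step 8: prey: 4+0-1=3; pred: 10+0-4=6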